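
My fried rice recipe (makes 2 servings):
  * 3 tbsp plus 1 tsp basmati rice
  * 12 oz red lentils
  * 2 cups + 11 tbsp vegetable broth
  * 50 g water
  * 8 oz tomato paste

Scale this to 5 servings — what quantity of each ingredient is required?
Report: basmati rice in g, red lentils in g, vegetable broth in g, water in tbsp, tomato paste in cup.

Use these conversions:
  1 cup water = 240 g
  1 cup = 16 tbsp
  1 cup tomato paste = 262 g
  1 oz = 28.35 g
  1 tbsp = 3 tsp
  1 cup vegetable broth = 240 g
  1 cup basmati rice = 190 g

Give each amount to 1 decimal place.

Scaling factor: 5/2 = 2.5.
basmati rice: (3 tbsp + 1 tsp = 10/3 tbsp) × 5/2 ÷ 16 tbsp/cup × 190 g/cup ≈ 99.0 g
red lentils: 12 oz × 5/2 × 28.35 g/oz = 850.5 g
vegetable broth: (2 cup + 11 tbsp = 2.6875 cup) × 5/2 × 240 g/cup = 1612.5 g
water: 50 g × 5/2 ÷ 240 g/cup × 16 tbsp/cup ≈ 8.3 tbsp
tomato paste: 8 oz × 5/2 × 28.35 g/oz ÷ 262 g/cup ≈ 2.2 cup

basmati rice: 99.0 g; red lentils: 850.5 g; vegetable broth: 1612.5 g; water: 8.3 tbsp; tomato paste: 2.2 cup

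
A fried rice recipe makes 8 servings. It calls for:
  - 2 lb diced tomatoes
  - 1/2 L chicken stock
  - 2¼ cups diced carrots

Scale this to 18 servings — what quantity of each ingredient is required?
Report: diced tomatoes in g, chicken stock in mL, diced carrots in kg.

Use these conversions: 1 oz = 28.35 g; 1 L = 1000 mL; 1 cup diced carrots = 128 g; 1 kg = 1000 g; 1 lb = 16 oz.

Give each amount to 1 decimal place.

diced tomatoes: 2041.2 g; chicken stock: 1125.0 mL; diced carrots: 0.6 kg

Scaling factor: 18/8 = 9/4 = 2.25.
diced tomatoes: 2 lb × 9/4 × 16 oz/lb × 28.35 g/oz = 2041.2 g
chicken stock: 0.5 L × 9/4 × 1000 mL/L = 1125.0 mL
diced carrots: 2.25 cup × 9/4 × 128 g/cup ÷ 1000 g/kg ≈ 0.6 kg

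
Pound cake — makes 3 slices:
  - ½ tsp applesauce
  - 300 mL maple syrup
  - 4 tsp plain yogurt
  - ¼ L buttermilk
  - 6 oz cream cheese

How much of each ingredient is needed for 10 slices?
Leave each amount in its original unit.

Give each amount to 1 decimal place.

Scaling factor: 10/3.
applesauce: 0.5 tsp × 10/3 ≈ 1.7 tsp
maple syrup: 300 mL × 10/3 = 1000.0 mL
plain yogurt: 4 tsp × 10/3 ≈ 13.3 tsp
buttermilk: 0.25 L × 10/3 ≈ 0.8 L
cream cheese: 6 oz × 10/3 = 20.0 oz

applesauce: 1.7 tsp; maple syrup: 1000.0 mL; plain yogurt: 13.3 tsp; buttermilk: 0.8 L; cream cheese: 20.0 oz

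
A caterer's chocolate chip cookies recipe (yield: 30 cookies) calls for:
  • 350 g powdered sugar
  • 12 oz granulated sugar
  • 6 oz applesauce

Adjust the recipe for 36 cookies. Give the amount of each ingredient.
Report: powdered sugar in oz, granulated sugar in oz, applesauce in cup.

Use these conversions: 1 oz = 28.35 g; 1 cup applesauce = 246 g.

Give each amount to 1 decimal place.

Scaling factor: 36/30 = 6/5 = 1.2.
powdered sugar: 350 g × 6/5 ÷ 28.35 g/oz ≈ 14.8 oz
granulated sugar: 12 oz × 6/5 = 14.4 oz
applesauce: 6 oz × 6/5 × 28.35 g/oz ÷ 246 g/cup ≈ 0.8 cup

powdered sugar: 14.8 oz; granulated sugar: 14.4 oz; applesauce: 0.8 cup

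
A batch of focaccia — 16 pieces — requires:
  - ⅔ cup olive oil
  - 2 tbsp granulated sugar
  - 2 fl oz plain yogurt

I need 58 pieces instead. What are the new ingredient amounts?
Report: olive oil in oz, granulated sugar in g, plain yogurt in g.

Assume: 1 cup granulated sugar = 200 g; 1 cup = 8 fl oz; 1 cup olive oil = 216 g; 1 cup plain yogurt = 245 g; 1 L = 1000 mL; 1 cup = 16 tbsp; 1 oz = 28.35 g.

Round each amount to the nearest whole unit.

olive oil: 18 oz; granulated sugar: 91 g; plain yogurt: 222 g

Scaling factor: 58/16 = 29/8 = 3.625.
olive oil: 2/3 cup × 29/8 × 216 g/cup ÷ 28.35 g/oz ≈ 18 oz
granulated sugar: 2 tbsp × 29/8 ÷ 16 tbsp/cup × 200 g/cup ≈ 91 g
plain yogurt: 2 fl oz × 29/8 ÷ 8 fl oz/cup × 245 g/cup ≈ 222 g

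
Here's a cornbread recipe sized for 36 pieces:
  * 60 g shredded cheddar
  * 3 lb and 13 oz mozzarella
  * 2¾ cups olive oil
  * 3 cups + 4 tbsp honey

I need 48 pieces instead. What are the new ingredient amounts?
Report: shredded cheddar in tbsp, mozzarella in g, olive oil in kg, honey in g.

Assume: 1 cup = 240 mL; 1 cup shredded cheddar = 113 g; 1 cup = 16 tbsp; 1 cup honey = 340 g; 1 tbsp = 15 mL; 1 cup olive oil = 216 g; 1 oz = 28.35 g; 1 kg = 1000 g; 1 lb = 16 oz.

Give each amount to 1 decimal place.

shredded cheddar: 11.3 tbsp; mozzarella: 2305.8 g; olive oil: 0.8 kg; honey: 1473.3 g

Scaling factor: 48/36 = 4/3.
shredded cheddar: 60 g × 4/3 ÷ 113 g/cup × 16 tbsp/cup ≈ 11.3 tbsp
mozzarella: (3 lb + 13 oz = 3.8125 lb) × 4/3 × 16 oz/lb × 28.35 g/oz = 2305.8 g
olive oil: 2.75 cup × 4/3 × 216 g/cup ÷ 1000 g/kg ≈ 0.8 kg
honey: (3 cup + 4 tbsp = 3.25 cup) × 4/3 × 340 g/cup ≈ 1473.3 g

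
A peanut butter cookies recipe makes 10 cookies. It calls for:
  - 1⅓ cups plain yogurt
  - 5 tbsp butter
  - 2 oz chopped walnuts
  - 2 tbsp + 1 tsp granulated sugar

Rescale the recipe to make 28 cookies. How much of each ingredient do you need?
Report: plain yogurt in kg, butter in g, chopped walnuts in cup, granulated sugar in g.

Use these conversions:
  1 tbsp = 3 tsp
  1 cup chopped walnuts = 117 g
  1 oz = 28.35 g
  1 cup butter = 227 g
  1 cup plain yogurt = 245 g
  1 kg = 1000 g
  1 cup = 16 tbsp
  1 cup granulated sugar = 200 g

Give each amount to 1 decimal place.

Scaling factor: 28/10 = 14/5 = 2.8.
plain yogurt: 4/3 cup × 14/5 × 245 g/cup ÷ 1000 g/kg ≈ 0.9 kg
butter: 5 tbsp × 14/5 ÷ 16 tbsp/cup × 227 g/cup ≈ 198.6 g
chopped walnuts: 2 oz × 14/5 × 28.35 g/oz ÷ 117 g/cup ≈ 1.4 cup
granulated sugar: (2 tbsp + 1 tsp = 7/3 tbsp) × 14/5 ÷ 16 tbsp/cup × 200 g/cup ≈ 81.7 g

plain yogurt: 0.9 kg; butter: 198.6 g; chopped walnuts: 1.4 cup; granulated sugar: 81.7 g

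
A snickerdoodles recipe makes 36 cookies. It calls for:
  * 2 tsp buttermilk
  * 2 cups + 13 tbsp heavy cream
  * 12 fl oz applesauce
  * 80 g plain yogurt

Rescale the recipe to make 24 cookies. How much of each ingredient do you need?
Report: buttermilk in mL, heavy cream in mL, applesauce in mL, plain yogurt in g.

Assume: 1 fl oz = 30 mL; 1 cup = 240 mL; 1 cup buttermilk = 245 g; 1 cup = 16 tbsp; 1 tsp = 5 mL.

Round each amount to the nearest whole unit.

buttermilk: 7 mL; heavy cream: 450 mL; applesauce: 240 mL; plain yogurt: 53 g

Scaling factor: 24/36 = 2/3.
buttermilk: 2 tsp × 2/3 × 5 mL/tsp ≈ 7 mL
heavy cream: (2 cup + 13 tbsp = 2.8125 cup) × 2/3 × 240 mL/cup = 450 mL
applesauce: 12 fl oz × 2/3 × 30 mL/fl oz = 240 mL
plain yogurt: 80 g × 2/3 ≈ 53 g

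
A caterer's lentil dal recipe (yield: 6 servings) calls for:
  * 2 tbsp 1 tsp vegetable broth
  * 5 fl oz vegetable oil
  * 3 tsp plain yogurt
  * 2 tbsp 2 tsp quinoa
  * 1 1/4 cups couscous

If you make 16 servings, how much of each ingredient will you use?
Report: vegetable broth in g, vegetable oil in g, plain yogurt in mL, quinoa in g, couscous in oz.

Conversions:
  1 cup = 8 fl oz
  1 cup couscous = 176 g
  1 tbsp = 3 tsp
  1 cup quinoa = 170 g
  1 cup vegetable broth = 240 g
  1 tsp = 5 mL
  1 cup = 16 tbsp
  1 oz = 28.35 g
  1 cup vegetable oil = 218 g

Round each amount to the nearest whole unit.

vegetable broth: 93 g; vegetable oil: 363 g; plain yogurt: 40 mL; quinoa: 76 g; couscous: 21 oz

Scaling factor: 16/6 = 8/3.
vegetable broth: (2 tbsp + 1 tsp = 7/3 tbsp) × 8/3 ÷ 16 tbsp/cup × 240 g/cup ≈ 93 g
vegetable oil: 5 fl oz × 8/3 ÷ 8 fl oz/cup × 218 g/cup ≈ 363 g
plain yogurt: 3 tsp × 8/3 × 5 mL/tsp = 40 mL
quinoa: (2 tbsp + 2 tsp = 8/3 tbsp) × 8/3 ÷ 16 tbsp/cup × 170 g/cup ≈ 76 g
couscous: 1.25 cup × 8/3 × 176 g/cup ÷ 28.35 g/oz ≈ 21 oz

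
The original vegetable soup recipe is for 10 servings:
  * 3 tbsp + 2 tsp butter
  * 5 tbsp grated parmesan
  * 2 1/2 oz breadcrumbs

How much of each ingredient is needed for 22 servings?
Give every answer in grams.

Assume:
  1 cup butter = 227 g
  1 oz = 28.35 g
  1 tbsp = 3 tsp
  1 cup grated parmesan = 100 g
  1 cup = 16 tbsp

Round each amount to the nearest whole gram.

Scaling factor: 22/10 = 11/5 = 2.2.
butter: (3 tbsp + 2 tsp = 11/3 tbsp) × 11/5 ÷ 16 tbsp/cup × 227 g/cup ≈ 114 g
grated parmesan: 5 tbsp × 11/5 ÷ 16 tbsp/cup × 100 g/cup ≈ 69 g
breadcrumbs: 2.5 oz × 11/5 × 28.35 g/oz ≈ 156 g

butter: 114 g; grated parmesan: 69 g; breadcrumbs: 156 g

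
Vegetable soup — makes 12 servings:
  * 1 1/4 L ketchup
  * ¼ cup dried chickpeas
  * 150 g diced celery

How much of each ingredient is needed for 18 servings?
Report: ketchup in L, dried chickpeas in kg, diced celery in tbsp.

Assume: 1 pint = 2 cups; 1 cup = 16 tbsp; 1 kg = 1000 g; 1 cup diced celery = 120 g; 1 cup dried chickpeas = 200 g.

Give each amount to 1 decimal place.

Scaling factor: 18/12 = 3/2 = 1.5.
ketchup: 1.25 L × 3/2 ≈ 1.9 L
dried chickpeas: 0.25 cup × 3/2 × 200 g/cup ÷ 1000 g/kg ≈ 0.1 kg
diced celery: 150 g × 3/2 ÷ 120 g/cup × 16 tbsp/cup = 30.0 tbsp

ketchup: 1.9 L; dried chickpeas: 0.1 kg; diced celery: 30.0 tbsp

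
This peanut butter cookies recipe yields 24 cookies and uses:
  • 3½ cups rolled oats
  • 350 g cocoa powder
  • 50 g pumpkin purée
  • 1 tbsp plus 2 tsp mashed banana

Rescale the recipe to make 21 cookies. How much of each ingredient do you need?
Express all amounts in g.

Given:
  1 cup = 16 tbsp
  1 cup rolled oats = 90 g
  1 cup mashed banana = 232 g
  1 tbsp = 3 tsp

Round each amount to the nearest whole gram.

rolled oats: 276 g; cocoa powder: 306 g; pumpkin purée: 44 g; mashed banana: 21 g

Scaling factor: 21/24 = 7/8 = 0.875.
rolled oats: 3.5 cup × 7/8 × 90 g/cup ≈ 276 g
cocoa powder: 350 g × 7/8 ≈ 306 g
pumpkin purée: 50 g × 7/8 ≈ 44 g
mashed banana: (1 tbsp + 2 tsp = 5/3 tbsp) × 7/8 ÷ 16 tbsp/cup × 232 g/cup ≈ 21 g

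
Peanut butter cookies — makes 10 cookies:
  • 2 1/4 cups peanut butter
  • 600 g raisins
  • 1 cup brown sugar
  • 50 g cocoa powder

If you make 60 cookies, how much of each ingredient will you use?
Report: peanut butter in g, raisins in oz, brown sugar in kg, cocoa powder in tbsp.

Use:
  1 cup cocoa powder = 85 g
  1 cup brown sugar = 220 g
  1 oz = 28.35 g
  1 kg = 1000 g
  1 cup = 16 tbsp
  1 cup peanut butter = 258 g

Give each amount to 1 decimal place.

peanut butter: 3483.0 g; raisins: 127.0 oz; brown sugar: 1.3 kg; cocoa powder: 56.5 tbsp

Scaling factor: 60/10 = 6.
peanut butter: 2.25 cup × 6 × 258 g/cup = 3483.0 g
raisins: 600 g × 6 ÷ 28.35 g/oz ≈ 127.0 oz
brown sugar: 1 cup × 6 × 220 g/cup ÷ 1000 g/kg ≈ 1.3 kg
cocoa powder: 50 g × 6 ÷ 85 g/cup × 16 tbsp/cup ≈ 56.5 tbsp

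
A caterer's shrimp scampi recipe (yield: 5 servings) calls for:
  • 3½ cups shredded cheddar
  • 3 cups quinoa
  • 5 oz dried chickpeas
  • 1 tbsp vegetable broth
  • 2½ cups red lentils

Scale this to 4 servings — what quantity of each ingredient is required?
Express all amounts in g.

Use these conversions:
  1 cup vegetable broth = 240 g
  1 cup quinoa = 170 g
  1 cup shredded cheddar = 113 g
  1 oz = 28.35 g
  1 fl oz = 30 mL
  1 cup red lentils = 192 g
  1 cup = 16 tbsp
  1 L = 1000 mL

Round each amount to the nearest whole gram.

shredded cheddar: 316 g; quinoa: 408 g; dried chickpeas: 113 g; vegetable broth: 12 g; red lentils: 384 g

Scaling factor: 4/5 = 0.8.
shredded cheddar: 3.5 cup × 4/5 × 113 g/cup ≈ 316 g
quinoa: 3 cup × 4/5 × 170 g/cup = 408 g
dried chickpeas: 5 oz × 4/5 × 28.35 g/oz ≈ 113 g
vegetable broth: 1 tbsp × 4/5 ÷ 16 tbsp/cup × 240 g/cup = 12 g
red lentils: 2.5 cup × 4/5 × 192 g/cup = 384 g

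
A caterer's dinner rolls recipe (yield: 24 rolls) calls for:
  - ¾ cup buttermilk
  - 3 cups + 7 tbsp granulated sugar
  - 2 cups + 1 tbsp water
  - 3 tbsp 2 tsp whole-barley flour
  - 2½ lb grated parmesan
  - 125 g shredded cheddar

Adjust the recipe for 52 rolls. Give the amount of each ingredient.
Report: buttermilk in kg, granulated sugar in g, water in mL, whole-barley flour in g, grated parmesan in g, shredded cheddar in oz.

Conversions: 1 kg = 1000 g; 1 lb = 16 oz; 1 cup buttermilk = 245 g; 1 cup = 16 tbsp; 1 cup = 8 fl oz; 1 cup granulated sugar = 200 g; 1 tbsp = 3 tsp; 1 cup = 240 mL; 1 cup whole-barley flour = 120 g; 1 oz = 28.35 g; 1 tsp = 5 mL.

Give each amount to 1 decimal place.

buttermilk: 0.4 kg; granulated sugar: 1489.6 g; water: 1072.5 mL; whole-barley flour: 59.6 g; grated parmesan: 2457.0 g; shredded cheddar: 9.6 oz

Scaling factor: 52/24 = 13/6.
buttermilk: 0.75 cup × 13/6 × 245 g/cup ÷ 1000 g/kg ≈ 0.4 kg
granulated sugar: (3 cup + 7 tbsp = 3.4375 cup) × 13/6 × 200 g/cup ≈ 1489.6 g
water: (2 cup + 1 tbsp = 2.0625 cup) × 13/6 × 240 mL/cup = 1072.5 mL
whole-barley flour: (3 tbsp + 2 tsp = 11/3 tbsp) × 13/6 ÷ 16 tbsp/cup × 120 g/cup ≈ 59.6 g
grated parmesan: 2.5 lb × 13/6 × 16 oz/lb × 28.35 g/oz = 2457.0 g
shredded cheddar: 125 g × 13/6 ÷ 28.35 g/oz ≈ 9.6 oz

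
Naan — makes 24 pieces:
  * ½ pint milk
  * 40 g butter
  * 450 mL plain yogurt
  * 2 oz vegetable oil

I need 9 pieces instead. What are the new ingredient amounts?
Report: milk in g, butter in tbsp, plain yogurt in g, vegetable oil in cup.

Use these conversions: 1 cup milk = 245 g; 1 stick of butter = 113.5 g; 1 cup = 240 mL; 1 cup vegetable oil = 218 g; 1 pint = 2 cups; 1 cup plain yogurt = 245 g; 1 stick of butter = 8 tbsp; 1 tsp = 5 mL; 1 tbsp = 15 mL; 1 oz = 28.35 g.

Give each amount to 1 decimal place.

milk: 91.9 g; butter: 1.1 tbsp; plain yogurt: 172.3 g; vegetable oil: 0.1 cup

Scaling factor: 9/24 = 3/8 = 0.375.
milk: 0.5 pint × 3/8 × 2 cup/pint × 245 g/cup ≈ 91.9 g
butter: 40 g × 3/8 ÷ 113.5 g/stick × 8 tbsp/stick ≈ 1.1 tbsp
plain yogurt: 450 mL × 3/8 ÷ 240 mL/cup × 245 g/cup ≈ 172.3 g
vegetable oil: 2 oz × 3/8 × 28.35 g/oz ÷ 218 g/cup ≈ 0.1 cup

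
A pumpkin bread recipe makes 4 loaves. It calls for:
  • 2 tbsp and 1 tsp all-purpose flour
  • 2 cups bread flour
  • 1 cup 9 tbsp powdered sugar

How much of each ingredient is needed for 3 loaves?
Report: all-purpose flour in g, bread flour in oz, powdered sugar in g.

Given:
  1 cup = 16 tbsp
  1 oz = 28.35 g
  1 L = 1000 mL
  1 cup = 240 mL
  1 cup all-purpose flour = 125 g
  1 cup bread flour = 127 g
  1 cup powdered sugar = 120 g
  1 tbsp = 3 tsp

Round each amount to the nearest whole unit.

all-purpose flour: 14 g; bread flour: 7 oz; powdered sugar: 141 g

Scaling factor: 3/4 = 0.75.
all-purpose flour: (2 tbsp + 1 tsp = 7/3 tbsp) × 3/4 ÷ 16 tbsp/cup × 125 g/cup ≈ 14 g
bread flour: 2 cup × 3/4 × 127 g/cup ÷ 28.35 g/oz ≈ 7 oz
powdered sugar: (1 cup + 9 tbsp = 1.5625 cup) × 3/4 × 120 g/cup ≈ 141 g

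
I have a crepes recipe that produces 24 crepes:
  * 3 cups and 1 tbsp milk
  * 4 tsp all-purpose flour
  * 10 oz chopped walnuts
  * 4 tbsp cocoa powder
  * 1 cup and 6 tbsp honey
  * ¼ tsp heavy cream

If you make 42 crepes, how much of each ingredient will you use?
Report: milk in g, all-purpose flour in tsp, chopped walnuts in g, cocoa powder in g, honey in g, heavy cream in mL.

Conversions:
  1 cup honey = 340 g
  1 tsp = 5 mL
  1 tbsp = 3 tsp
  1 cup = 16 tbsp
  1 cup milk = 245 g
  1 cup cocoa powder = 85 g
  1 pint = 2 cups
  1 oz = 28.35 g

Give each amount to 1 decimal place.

milk: 1313.0 g; all-purpose flour: 7.0 tsp; chopped walnuts: 496.1 g; cocoa powder: 37.2 g; honey: 818.1 g; heavy cream: 2.2 mL

Scaling factor: 42/24 = 7/4 = 1.75.
milk: (3 cup + 1 tbsp = 3.0625 cup) × 7/4 × 245 g/cup ≈ 1313.0 g
all-purpose flour: 4 tsp × 7/4 = 7.0 tsp
chopped walnuts: 10 oz × 7/4 × 28.35 g/oz ≈ 496.1 g
cocoa powder: 4 tbsp × 7/4 ÷ 16 tbsp/cup × 85 g/cup ≈ 37.2 g
honey: (1 cup + 6 tbsp = 1.375 cup) × 7/4 × 340 g/cup ≈ 818.1 g
heavy cream: 0.25 tsp × 7/4 × 5 mL/tsp ≈ 2.2 mL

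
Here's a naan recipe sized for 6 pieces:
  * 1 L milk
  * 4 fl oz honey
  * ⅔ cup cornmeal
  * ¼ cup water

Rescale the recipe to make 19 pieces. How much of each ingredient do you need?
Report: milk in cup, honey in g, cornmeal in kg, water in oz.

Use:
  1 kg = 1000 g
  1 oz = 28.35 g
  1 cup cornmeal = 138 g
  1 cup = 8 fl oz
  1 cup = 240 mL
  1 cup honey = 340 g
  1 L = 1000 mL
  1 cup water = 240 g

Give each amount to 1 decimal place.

Scaling factor: 19/6.
milk: 1 L × 19/6 × 1000 mL/L ÷ 240 mL/cup ≈ 13.2 cup
honey: 4 fl oz × 19/6 ÷ 8 fl oz/cup × 340 g/cup ≈ 538.3 g
cornmeal: 2/3 cup × 19/6 × 138 g/cup ÷ 1000 g/kg ≈ 0.3 kg
water: 0.25 cup × 19/6 × 240 g/cup ÷ 28.35 g/oz ≈ 6.7 oz

milk: 13.2 cup; honey: 538.3 g; cornmeal: 0.3 kg; water: 6.7 oz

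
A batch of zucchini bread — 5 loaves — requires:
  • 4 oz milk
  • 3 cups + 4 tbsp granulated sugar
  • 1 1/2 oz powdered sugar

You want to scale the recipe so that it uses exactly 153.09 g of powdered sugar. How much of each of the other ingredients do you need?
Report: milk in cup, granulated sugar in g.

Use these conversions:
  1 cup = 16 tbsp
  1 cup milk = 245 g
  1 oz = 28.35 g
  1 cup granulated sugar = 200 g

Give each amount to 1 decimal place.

milk: 1.7 cup; granulated sugar: 2340.0 g

The original recipe has 42.525 g of powdered sugar, so the scaling factor is 153.09 ÷ 42.525 = 18/5 = 3.6.
milk: 4 oz × 18/5 × 28.35 g/oz ÷ 245 g/cup ≈ 1.7 cup
granulated sugar: (3 cup + 4 tbsp = 3.25 cup) × 18/5 × 200 g/cup = 2340.0 g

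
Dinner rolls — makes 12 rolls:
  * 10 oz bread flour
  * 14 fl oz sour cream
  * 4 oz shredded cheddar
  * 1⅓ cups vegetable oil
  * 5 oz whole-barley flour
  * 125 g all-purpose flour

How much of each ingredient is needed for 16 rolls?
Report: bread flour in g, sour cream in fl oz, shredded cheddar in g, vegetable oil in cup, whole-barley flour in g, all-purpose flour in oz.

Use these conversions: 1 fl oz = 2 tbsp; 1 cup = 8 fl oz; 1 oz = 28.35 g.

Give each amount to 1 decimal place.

bread flour: 378.0 g; sour cream: 18.7 fl oz; shredded cheddar: 151.2 g; vegetable oil: 1.8 cup; whole-barley flour: 189.0 g; all-purpose flour: 5.9 oz

Scaling factor: 16/12 = 4/3.
bread flour: 10 oz × 4/3 × 28.35 g/oz = 378.0 g
sour cream: 14 fl oz × 4/3 ≈ 18.7 fl oz
shredded cheddar: 4 oz × 4/3 × 28.35 g/oz = 151.2 g
vegetable oil: 4/3 cup × 4/3 ≈ 1.8 cup
whole-barley flour: 5 oz × 4/3 × 28.35 g/oz = 189.0 g
all-purpose flour: 125 g × 4/3 ÷ 28.35 g/oz ≈ 5.9 oz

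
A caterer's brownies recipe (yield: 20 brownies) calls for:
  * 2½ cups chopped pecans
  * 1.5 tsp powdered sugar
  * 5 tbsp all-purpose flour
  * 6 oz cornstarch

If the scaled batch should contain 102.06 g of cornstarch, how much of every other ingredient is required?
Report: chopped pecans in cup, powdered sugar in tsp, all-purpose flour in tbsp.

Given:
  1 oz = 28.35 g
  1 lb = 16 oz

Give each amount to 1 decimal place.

chopped pecans: 1.5 cup; powdered sugar: 0.9 tsp; all-purpose flour: 3.0 tbsp

The original recipe has 170.1 g of cornstarch, so the scaling factor is 102.06 ÷ 170.1 = 3/5 = 0.6.
chopped pecans: 2.5 cup × 3/5 = 1.5 cup
powdered sugar: 1.5 tsp × 3/5 = 0.9 tsp
all-purpose flour: 5 tbsp × 3/5 = 3.0 tbsp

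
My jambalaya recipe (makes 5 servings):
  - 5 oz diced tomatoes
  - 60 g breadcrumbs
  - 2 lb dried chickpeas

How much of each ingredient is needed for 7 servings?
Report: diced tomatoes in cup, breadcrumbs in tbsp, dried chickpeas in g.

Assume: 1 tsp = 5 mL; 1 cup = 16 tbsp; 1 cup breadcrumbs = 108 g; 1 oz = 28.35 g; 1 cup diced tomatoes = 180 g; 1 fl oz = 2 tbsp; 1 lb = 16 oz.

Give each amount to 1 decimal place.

diced tomatoes: 1.1 cup; breadcrumbs: 12.4 tbsp; dried chickpeas: 1270.1 g

Scaling factor: 7/5 = 1.4.
diced tomatoes: 5 oz × 7/5 × 28.35 g/oz ÷ 180 g/cup ≈ 1.1 cup
breadcrumbs: 60 g × 7/5 ÷ 108 g/cup × 16 tbsp/cup ≈ 12.4 tbsp
dried chickpeas: 2 lb × 7/5 × 16 oz/lb × 28.35 g/oz ≈ 1270.1 g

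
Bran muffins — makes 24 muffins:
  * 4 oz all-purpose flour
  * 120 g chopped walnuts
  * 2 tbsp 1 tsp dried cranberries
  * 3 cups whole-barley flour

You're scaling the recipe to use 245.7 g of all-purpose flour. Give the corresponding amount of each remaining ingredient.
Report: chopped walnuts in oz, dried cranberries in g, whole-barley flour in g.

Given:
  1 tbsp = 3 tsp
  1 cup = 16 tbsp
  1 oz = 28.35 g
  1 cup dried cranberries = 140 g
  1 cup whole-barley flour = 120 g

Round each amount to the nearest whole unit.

The original recipe has 113.4 g of all-purpose flour, so the scaling factor is 245.7 ÷ 113.4 = 13/6.
chopped walnuts: 120 g × 13/6 ÷ 28.35 g/oz ≈ 9 oz
dried cranberries: (2 tbsp + 1 tsp = 7/3 tbsp) × 13/6 ÷ 16 tbsp/cup × 140 g/cup ≈ 44 g
whole-barley flour: 3 cup × 13/6 × 120 g/cup = 780 g

chopped walnuts: 9 oz; dried cranberries: 44 g; whole-barley flour: 780 g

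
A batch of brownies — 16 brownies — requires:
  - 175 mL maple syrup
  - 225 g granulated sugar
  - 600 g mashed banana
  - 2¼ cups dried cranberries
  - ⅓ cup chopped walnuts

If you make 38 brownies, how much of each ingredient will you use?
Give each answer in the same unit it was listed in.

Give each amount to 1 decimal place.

Scaling factor: 38/16 = 19/8 = 2.375.
maple syrup: 175 mL × 19/8 ≈ 415.6 mL
granulated sugar: 225 g × 19/8 ≈ 534.4 g
mashed banana: 600 g × 19/8 = 1425.0 g
dried cranberries: 2.25 cup × 19/8 ≈ 5.3 cup
chopped walnuts: 1/3 cup × 19/8 ≈ 0.8 cup

maple syrup: 415.6 mL; granulated sugar: 534.4 g; mashed banana: 1425.0 g; dried cranberries: 5.3 cup; chopped walnuts: 0.8 cup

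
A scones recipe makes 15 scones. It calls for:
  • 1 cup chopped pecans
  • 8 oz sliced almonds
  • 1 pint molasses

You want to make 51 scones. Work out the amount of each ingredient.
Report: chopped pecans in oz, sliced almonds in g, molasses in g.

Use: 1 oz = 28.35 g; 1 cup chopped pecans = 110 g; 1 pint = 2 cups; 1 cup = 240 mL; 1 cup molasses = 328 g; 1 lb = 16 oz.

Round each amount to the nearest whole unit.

chopped pecans: 13 oz; sliced almonds: 771 g; molasses: 2230 g

Scaling factor: 51/15 = 17/5 = 3.4.
chopped pecans: 1 cup × 17/5 × 110 g/cup ÷ 28.35 g/oz ≈ 13 oz
sliced almonds: 8 oz × 17/5 × 28.35 g/oz ≈ 771 g
molasses: 1 pint × 17/5 × 2 cup/pint × 328 g/cup ≈ 2230 g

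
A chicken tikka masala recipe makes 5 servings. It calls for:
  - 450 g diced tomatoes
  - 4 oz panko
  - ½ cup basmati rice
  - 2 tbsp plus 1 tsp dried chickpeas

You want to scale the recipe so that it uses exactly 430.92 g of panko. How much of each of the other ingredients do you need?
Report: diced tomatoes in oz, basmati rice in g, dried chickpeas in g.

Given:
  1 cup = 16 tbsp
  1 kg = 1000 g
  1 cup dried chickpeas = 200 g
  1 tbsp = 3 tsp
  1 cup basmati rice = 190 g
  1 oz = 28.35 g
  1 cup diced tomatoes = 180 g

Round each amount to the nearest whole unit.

The original recipe has 113.4 g of panko, so the scaling factor is 430.92 ÷ 113.4 = 19/5 = 3.8.
diced tomatoes: 450 g × 19/5 ÷ 28.35 g/oz ≈ 60 oz
basmati rice: 0.5 cup × 19/5 × 190 g/cup = 361 g
dried chickpeas: (2 tbsp + 1 tsp = 7/3 tbsp) × 19/5 ÷ 16 tbsp/cup × 200 g/cup ≈ 111 g

diced tomatoes: 60 oz; basmati rice: 361 g; dried chickpeas: 111 g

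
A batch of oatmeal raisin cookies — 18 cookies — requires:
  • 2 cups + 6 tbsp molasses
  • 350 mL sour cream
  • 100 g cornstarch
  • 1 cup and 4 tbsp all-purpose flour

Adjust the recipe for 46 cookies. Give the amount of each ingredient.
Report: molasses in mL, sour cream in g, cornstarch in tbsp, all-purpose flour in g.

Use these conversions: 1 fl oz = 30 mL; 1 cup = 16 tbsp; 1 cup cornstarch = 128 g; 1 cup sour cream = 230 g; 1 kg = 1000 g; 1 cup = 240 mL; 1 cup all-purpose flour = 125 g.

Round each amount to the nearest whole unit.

Scaling factor: 46/18 = 23/9.
molasses: (2 cup + 6 tbsp = 2.375 cup) × 23/9 × 240 mL/cup ≈ 1457 mL
sour cream: 350 mL × 23/9 ÷ 240 mL/cup × 230 g/cup ≈ 857 g
cornstarch: 100 g × 23/9 ÷ 128 g/cup × 16 tbsp/cup ≈ 32 tbsp
all-purpose flour: (1 cup + 4 tbsp = 1.25 cup) × 23/9 × 125 g/cup ≈ 399 g

molasses: 1457 mL; sour cream: 857 g; cornstarch: 32 tbsp; all-purpose flour: 399 g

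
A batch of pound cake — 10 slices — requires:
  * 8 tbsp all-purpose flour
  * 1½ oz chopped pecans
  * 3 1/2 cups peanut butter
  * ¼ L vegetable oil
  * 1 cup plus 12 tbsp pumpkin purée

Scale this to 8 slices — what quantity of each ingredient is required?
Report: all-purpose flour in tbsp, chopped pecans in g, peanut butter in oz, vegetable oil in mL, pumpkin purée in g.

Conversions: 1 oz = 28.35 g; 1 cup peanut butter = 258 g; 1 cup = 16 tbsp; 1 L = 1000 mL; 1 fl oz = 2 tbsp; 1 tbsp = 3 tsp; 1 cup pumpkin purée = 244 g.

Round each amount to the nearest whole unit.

Scaling factor: 8/10 = 4/5 = 0.8.
all-purpose flour: 8 tbsp × 4/5 ≈ 6 tbsp
chopped pecans: 1.5 oz × 4/5 × 28.35 g/oz ≈ 34 g
peanut butter: 3.5 cup × 4/5 × 258 g/cup ÷ 28.35 g/oz ≈ 25 oz
vegetable oil: 0.25 L × 4/5 × 1000 mL/L = 200 mL
pumpkin purée: (1 cup + 12 tbsp = 1.75 cup) × 4/5 × 244 g/cup ≈ 342 g

all-purpose flour: 6 tbsp; chopped pecans: 34 g; peanut butter: 25 oz; vegetable oil: 200 mL; pumpkin purée: 342 g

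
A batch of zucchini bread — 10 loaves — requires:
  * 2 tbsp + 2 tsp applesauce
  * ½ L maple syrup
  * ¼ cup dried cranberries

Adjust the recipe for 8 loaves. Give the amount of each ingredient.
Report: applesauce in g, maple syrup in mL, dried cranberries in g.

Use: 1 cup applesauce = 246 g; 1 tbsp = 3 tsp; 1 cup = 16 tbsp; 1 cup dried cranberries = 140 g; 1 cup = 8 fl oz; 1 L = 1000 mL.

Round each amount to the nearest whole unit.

applesauce: 33 g; maple syrup: 400 mL; dried cranberries: 28 g

Scaling factor: 8/10 = 4/5 = 0.8.
applesauce: (2 tbsp + 2 tsp = 8/3 tbsp) × 4/5 ÷ 16 tbsp/cup × 246 g/cup ≈ 33 g
maple syrup: 0.5 L × 4/5 × 1000 mL/L = 400 mL
dried cranberries: 0.25 cup × 4/5 × 140 g/cup = 28 g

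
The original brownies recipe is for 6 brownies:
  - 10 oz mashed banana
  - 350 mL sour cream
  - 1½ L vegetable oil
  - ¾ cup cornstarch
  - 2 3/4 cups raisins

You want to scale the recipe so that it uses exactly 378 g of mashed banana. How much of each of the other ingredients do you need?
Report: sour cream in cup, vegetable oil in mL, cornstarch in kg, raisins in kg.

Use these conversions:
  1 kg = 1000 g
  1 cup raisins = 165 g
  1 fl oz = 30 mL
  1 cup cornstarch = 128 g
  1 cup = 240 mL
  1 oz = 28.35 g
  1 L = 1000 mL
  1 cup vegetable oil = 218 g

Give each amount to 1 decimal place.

sour cream: 1.9 cup; vegetable oil: 2000.0 mL; cornstarch: 0.1 kg; raisins: 0.6 kg

The original recipe has 283.5 g of mashed banana, so the scaling factor is 378 ÷ 283.5 = 4/3.
sour cream: 350 mL × 4/3 ÷ 240 mL/cup ≈ 1.9 cup
vegetable oil: 1.5 L × 4/3 × 1000 mL/L = 2000.0 mL
cornstarch: 0.75 cup × 4/3 × 128 g/cup ÷ 1000 g/kg ≈ 0.1 kg
raisins: 2.75 cup × 4/3 × 165 g/cup ÷ 1000 g/kg ≈ 0.6 kg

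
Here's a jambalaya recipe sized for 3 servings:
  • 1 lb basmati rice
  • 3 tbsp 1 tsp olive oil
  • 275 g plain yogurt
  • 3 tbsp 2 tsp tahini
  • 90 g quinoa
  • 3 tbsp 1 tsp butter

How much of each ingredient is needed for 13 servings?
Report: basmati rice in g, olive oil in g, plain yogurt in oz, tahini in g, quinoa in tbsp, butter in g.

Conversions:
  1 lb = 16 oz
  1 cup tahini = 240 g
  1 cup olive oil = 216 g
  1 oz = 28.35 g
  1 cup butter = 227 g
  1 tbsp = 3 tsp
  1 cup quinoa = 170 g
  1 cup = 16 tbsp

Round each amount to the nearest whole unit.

basmati rice: 1966 g; olive oil: 195 g; plain yogurt: 42 oz; tahini: 238 g; quinoa: 37 tbsp; butter: 205 g

Scaling factor: 13/3.
basmati rice: 1 lb × 13/3 × 16 oz/lb × 28.35 g/oz ≈ 1966 g
olive oil: (3 tbsp + 1 tsp = 10/3 tbsp) × 13/3 ÷ 16 tbsp/cup × 216 g/cup = 195 g
plain yogurt: 275 g × 13/3 ÷ 28.35 g/oz ≈ 42 oz
tahini: (3 tbsp + 2 tsp = 11/3 tbsp) × 13/3 ÷ 16 tbsp/cup × 240 g/cup ≈ 238 g
quinoa: 90 g × 13/3 ÷ 170 g/cup × 16 tbsp/cup ≈ 37 tbsp
butter: (3 tbsp + 1 tsp = 10/3 tbsp) × 13/3 ÷ 16 tbsp/cup × 227 g/cup ≈ 205 g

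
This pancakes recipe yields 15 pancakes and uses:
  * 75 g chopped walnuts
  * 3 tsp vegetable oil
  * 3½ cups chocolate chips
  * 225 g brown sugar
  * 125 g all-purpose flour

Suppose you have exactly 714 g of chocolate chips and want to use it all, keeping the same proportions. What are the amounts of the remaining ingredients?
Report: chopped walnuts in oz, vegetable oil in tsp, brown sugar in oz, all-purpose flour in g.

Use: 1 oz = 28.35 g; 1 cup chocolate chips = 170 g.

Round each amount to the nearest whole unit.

chopped walnuts: 3 oz; vegetable oil: 4 tsp; brown sugar: 10 oz; all-purpose flour: 150 g

The original recipe has 595 g of chocolate chips, so the scaling factor is 714 ÷ 595 = 6/5 = 1.2.
chopped walnuts: 75 g × 6/5 ÷ 28.35 g/oz ≈ 3 oz
vegetable oil: 3 tsp × 6/5 ≈ 4 tsp
brown sugar: 225 g × 6/5 ÷ 28.35 g/oz ≈ 10 oz
all-purpose flour: 125 g × 6/5 = 150 g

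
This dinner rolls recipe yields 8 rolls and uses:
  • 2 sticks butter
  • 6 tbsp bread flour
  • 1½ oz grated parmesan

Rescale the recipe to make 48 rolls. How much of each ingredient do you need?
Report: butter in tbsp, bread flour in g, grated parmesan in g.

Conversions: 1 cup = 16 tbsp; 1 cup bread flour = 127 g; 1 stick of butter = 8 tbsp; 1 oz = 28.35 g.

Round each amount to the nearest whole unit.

butter: 96 tbsp; bread flour: 286 g; grated parmesan: 255 g

Scaling factor: 48/8 = 6.
butter: 2 stick × 6 × 8 tbsp/stick = 96 tbsp
bread flour: 6 tbsp × 6 ÷ 16 tbsp/cup × 127 g/cup ≈ 286 g
grated parmesan: 1.5 oz × 6 × 28.35 g/oz ≈ 255 g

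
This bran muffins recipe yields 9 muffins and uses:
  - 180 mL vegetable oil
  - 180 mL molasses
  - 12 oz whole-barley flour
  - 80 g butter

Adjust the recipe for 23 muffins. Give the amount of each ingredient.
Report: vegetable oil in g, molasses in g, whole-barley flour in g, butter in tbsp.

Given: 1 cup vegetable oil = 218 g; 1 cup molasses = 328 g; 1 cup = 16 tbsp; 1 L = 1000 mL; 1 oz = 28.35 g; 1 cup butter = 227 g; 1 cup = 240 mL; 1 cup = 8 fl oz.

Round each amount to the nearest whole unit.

vegetable oil: 418 g; molasses: 629 g; whole-barley flour: 869 g; butter: 14 tbsp

Scaling factor: 23/9.
vegetable oil: 180 mL × 23/9 ÷ 240 mL/cup × 218 g/cup ≈ 418 g
molasses: 180 mL × 23/9 ÷ 240 mL/cup × 328 g/cup ≈ 629 g
whole-barley flour: 12 oz × 23/9 × 28.35 g/oz ≈ 869 g
butter: 80 g × 23/9 ÷ 227 g/cup × 16 tbsp/cup ≈ 14 tbsp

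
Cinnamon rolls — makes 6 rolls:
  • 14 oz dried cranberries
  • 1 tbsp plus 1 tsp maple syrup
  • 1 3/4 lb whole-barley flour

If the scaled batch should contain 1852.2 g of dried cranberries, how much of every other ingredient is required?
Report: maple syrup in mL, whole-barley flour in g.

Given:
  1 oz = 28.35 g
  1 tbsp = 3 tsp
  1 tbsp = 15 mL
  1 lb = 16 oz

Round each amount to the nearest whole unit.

maple syrup: 93 mL; whole-barley flour: 3704 g

The original recipe has 396.9 g of dried cranberries, so the scaling factor is 1852.2 ÷ 396.9 = 14/3.
maple syrup: (1 tbsp + 1 tsp = 4/3 tbsp) × 14/3 × 15 mL/tbsp ≈ 93 mL
whole-barley flour: 1.75 lb × 14/3 × 16 oz/lb × 28.35 g/oz ≈ 3704 g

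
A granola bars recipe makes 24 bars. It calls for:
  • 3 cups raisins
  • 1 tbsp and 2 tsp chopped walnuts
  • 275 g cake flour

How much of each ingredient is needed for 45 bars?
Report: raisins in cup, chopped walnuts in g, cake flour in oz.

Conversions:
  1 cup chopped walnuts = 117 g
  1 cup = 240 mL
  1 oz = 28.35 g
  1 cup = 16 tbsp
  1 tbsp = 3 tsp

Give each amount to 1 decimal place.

Scaling factor: 45/24 = 15/8 = 1.875.
raisins: 3 cup × 15/8 ≈ 5.6 cup
chopped walnuts: (1 tbsp + 2 tsp = 5/3 tbsp) × 15/8 ÷ 16 tbsp/cup × 117 g/cup ≈ 22.9 g
cake flour: 275 g × 15/8 ÷ 28.35 g/oz ≈ 18.2 oz

raisins: 5.6 cup; chopped walnuts: 22.9 g; cake flour: 18.2 oz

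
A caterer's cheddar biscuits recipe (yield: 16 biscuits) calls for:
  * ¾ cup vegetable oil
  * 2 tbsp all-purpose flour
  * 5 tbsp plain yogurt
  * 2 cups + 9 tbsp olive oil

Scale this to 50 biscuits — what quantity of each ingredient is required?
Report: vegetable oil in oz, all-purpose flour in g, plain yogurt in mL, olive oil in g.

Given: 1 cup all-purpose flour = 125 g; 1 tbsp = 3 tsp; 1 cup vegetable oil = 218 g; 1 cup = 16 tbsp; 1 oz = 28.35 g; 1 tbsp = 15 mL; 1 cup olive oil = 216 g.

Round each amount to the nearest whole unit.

vegetable oil: 18 oz; all-purpose flour: 49 g; plain yogurt: 234 mL; olive oil: 1730 g

Scaling factor: 50/16 = 25/8 = 3.125.
vegetable oil: 0.75 cup × 25/8 × 218 g/cup ÷ 28.35 g/oz ≈ 18 oz
all-purpose flour: 2 tbsp × 25/8 ÷ 16 tbsp/cup × 125 g/cup ≈ 49 g
plain yogurt: 5 tbsp × 25/8 × 15 mL/tbsp ≈ 234 mL
olive oil: (2 cup + 9 tbsp = 2.5625 cup) × 25/8 × 216 g/cup ≈ 1730 g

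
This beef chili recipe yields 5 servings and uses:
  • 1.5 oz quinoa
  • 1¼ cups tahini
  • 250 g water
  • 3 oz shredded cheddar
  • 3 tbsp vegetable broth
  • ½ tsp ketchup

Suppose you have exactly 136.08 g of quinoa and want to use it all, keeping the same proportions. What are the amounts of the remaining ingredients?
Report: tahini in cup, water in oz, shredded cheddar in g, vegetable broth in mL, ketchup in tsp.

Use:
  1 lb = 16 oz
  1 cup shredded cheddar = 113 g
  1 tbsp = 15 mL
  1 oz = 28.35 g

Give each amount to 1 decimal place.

tahini: 4.0 cup; water: 28.2 oz; shredded cheddar: 272.2 g; vegetable broth: 144.0 mL; ketchup: 1.6 tsp

The original recipe has 42.525 g of quinoa, so the scaling factor is 136.08 ÷ 42.525 = 16/5 = 3.2.
tahini: 1.25 cup × 16/5 = 4.0 cup
water: 250 g × 16/5 ÷ 28.35 g/oz ≈ 28.2 oz
shredded cheddar: 3 oz × 16/5 × 28.35 g/oz ≈ 272.2 g
vegetable broth: 3 tbsp × 16/5 × 15 mL/tbsp = 144.0 mL
ketchup: 0.5 tsp × 16/5 = 1.6 tsp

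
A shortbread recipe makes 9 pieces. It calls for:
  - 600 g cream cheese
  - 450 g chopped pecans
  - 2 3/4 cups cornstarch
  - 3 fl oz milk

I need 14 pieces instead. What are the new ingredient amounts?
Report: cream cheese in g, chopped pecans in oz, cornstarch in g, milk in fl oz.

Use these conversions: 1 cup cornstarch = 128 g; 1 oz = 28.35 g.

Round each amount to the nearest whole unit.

cream cheese: 933 g; chopped pecans: 25 oz; cornstarch: 548 g; milk: 5 fl oz

Scaling factor: 14/9.
cream cheese: 600 g × 14/9 ≈ 933 g
chopped pecans: 450 g × 14/9 ÷ 28.35 g/oz ≈ 25 oz
cornstarch: 2.75 cup × 14/9 × 128 g/cup ≈ 548 g
milk: 3 fl oz × 14/9 ≈ 5 fl oz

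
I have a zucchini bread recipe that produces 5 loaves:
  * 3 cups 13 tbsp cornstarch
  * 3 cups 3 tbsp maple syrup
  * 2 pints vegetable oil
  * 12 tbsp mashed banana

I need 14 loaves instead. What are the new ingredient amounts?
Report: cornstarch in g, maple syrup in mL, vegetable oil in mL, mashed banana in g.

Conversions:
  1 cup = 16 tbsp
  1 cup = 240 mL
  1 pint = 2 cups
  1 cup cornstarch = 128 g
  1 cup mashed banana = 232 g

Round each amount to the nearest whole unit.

Scaling factor: 14/5 = 2.8.
cornstarch: (3 cup + 13 tbsp = 3.8125 cup) × 14/5 × 128 g/cup ≈ 1366 g
maple syrup: (3 cup + 3 tbsp = 3.1875 cup) × 14/5 × 240 mL/cup = 2142 mL
vegetable oil: 2 pint × 14/5 × 2 cup/pint × 240 mL/cup = 2688 mL
mashed banana: 12 tbsp × 14/5 ÷ 16 tbsp/cup × 232 g/cup ≈ 487 g

cornstarch: 1366 g; maple syrup: 2142 mL; vegetable oil: 2688 mL; mashed banana: 487 g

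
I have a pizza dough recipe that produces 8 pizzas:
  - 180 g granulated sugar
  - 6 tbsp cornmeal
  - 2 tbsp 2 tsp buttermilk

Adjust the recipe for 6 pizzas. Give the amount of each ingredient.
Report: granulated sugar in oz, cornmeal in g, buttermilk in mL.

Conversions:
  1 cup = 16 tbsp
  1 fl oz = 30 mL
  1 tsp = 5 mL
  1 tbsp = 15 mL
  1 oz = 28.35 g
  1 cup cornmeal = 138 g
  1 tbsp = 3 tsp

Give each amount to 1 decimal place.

Scaling factor: 6/8 = 3/4 = 0.75.
granulated sugar: 180 g × 3/4 ÷ 28.35 g/oz ≈ 4.8 oz
cornmeal: 6 tbsp × 3/4 ÷ 16 tbsp/cup × 138 g/cup ≈ 38.8 g
buttermilk: (2 tbsp + 2 tsp = 8/3 tbsp) × 3/4 × 15 mL/tbsp = 30.0 mL

granulated sugar: 4.8 oz; cornmeal: 38.8 g; buttermilk: 30.0 mL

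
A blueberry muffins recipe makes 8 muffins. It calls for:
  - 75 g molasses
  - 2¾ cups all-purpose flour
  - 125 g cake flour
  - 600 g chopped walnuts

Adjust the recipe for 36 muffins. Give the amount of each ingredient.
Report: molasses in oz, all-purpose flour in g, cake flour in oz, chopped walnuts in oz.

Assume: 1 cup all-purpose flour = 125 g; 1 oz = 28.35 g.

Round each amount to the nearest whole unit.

molasses: 12 oz; all-purpose flour: 1547 g; cake flour: 20 oz; chopped walnuts: 95 oz

Scaling factor: 36/8 = 9/2 = 4.5.
molasses: 75 g × 9/2 ÷ 28.35 g/oz ≈ 12 oz
all-purpose flour: 2.75 cup × 9/2 × 125 g/cup ≈ 1547 g
cake flour: 125 g × 9/2 ÷ 28.35 g/oz ≈ 20 oz
chopped walnuts: 600 g × 9/2 ÷ 28.35 g/oz ≈ 95 oz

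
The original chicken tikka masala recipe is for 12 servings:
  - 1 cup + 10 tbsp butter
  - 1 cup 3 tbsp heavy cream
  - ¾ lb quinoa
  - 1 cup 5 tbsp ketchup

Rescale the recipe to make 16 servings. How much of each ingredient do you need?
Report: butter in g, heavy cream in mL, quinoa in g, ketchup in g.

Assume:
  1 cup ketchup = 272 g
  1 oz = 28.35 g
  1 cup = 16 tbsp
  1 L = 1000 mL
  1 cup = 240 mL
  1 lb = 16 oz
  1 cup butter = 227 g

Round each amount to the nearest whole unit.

butter: 492 g; heavy cream: 380 mL; quinoa: 454 g; ketchup: 476 g

Scaling factor: 16/12 = 4/3.
butter: (1 cup + 10 tbsp = 1.625 cup) × 4/3 × 227 g/cup ≈ 492 g
heavy cream: (1 cup + 3 tbsp = 1.1875 cup) × 4/3 × 240 mL/cup = 380 mL
quinoa: 0.75 lb × 4/3 × 16 oz/lb × 28.35 g/oz ≈ 454 g
ketchup: (1 cup + 5 tbsp = 1.3125 cup) × 4/3 × 272 g/cup = 476 g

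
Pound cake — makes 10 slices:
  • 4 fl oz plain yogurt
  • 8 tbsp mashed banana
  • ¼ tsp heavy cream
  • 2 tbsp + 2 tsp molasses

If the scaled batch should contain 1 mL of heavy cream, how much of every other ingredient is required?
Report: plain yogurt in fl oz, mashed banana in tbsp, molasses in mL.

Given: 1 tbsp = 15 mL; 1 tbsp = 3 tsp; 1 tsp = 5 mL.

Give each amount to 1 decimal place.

plain yogurt: 3.2 fl oz; mashed banana: 6.4 tbsp; molasses: 32.0 mL

The original recipe has 1.25 mL of heavy cream, so the scaling factor is 1 ÷ 1.25 = 4/5 = 0.8.
plain yogurt: 4 fl oz × 4/5 = 3.2 fl oz
mashed banana: 8 tbsp × 4/5 = 6.4 tbsp
molasses: (2 tbsp + 2 tsp = 8/3 tbsp) × 4/5 × 15 mL/tbsp = 32.0 mL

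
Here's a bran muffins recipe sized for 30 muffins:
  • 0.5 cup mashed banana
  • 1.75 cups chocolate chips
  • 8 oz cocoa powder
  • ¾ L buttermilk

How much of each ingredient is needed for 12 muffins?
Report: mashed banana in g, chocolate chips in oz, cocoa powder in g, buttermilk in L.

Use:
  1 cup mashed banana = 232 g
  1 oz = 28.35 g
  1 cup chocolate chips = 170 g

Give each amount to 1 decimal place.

Scaling factor: 12/30 = 2/5 = 0.4.
mashed banana: 0.5 cup × 2/5 × 232 g/cup = 46.4 g
chocolate chips: 1.75 cup × 2/5 × 170 g/cup ÷ 28.35 g/oz ≈ 4.2 oz
cocoa powder: 8 oz × 2/5 × 28.35 g/oz ≈ 90.7 g
buttermilk: 0.75 L × 2/5 = 0.3 L

mashed banana: 46.4 g; chocolate chips: 4.2 oz; cocoa powder: 90.7 g; buttermilk: 0.3 L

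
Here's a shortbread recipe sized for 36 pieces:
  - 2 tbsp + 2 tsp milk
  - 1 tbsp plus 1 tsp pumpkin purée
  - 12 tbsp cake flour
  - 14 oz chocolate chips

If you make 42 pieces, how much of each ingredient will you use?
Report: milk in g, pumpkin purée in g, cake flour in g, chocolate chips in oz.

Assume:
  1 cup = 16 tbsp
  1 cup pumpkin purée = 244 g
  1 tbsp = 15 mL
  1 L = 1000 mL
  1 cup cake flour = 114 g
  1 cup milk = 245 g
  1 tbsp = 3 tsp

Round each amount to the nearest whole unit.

milk: 48 g; pumpkin purée: 24 g; cake flour: 100 g; chocolate chips: 16 oz

Scaling factor: 42/36 = 7/6.
milk: (2 tbsp + 2 tsp = 8/3 tbsp) × 7/6 ÷ 16 tbsp/cup × 245 g/cup ≈ 48 g
pumpkin purée: (1 tbsp + 1 tsp = 4/3 tbsp) × 7/6 ÷ 16 tbsp/cup × 244 g/cup ≈ 24 g
cake flour: 12 tbsp × 7/6 ÷ 16 tbsp/cup × 114 g/cup ≈ 100 g
chocolate chips: 14 oz × 7/6 ≈ 16 oz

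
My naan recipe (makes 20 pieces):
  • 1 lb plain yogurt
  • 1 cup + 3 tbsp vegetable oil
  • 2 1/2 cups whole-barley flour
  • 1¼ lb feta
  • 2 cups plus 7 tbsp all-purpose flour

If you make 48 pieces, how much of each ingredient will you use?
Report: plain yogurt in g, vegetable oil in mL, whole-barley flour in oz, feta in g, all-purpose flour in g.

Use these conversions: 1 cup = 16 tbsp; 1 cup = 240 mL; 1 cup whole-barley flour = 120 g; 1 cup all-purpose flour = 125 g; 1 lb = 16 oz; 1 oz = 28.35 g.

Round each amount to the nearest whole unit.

Scaling factor: 48/20 = 12/5 = 2.4.
plain yogurt: 1 lb × 12/5 × 16 oz/lb × 28.35 g/oz ≈ 1089 g
vegetable oil: (1 cup + 3 tbsp = 1.1875 cup) × 12/5 × 240 mL/cup = 684 mL
whole-barley flour: 2.5 cup × 12/5 × 120 g/cup ÷ 28.35 g/oz ≈ 25 oz
feta: 1.25 lb × 12/5 × 16 oz/lb × 28.35 g/oz ≈ 1361 g
all-purpose flour: (2 cup + 7 tbsp = 2.4375 cup) × 12/5 × 125 g/cup ≈ 731 g

plain yogurt: 1089 g; vegetable oil: 684 mL; whole-barley flour: 25 oz; feta: 1361 g; all-purpose flour: 731 g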